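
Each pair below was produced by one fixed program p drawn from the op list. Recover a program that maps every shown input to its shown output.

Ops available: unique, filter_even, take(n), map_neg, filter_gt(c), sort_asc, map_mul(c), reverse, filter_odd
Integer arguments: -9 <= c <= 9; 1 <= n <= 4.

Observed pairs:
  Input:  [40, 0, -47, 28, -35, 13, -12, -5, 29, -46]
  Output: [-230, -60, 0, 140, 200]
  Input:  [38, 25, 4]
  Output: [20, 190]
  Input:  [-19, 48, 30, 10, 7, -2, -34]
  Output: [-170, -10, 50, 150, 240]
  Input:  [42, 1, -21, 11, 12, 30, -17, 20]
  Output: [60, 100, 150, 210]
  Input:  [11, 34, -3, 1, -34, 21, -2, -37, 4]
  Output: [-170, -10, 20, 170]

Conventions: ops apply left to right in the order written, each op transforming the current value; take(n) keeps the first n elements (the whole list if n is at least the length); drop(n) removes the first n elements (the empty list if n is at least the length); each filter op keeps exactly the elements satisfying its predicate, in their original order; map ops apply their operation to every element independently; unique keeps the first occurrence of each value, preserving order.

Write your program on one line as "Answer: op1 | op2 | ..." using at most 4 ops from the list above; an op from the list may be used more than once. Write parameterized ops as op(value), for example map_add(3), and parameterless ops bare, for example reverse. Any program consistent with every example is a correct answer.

reverse | sort_asc | map_mul(5) | filter_even

Check, running the answer program on each example:
  [40, 0, -47, 28, -35, 13, -12, -5, 29, -46] -> [-46, 29, -5, -12, 13, -35, 28, -47, 0, 40] -> [-47, -46, -35, -12, -5, 0, 13, 28, 29, 40] -> [-235, -230, -175, -60, -25, 0, 65, 140, 145, 200] -> [-230, -60, 0, 140, 200]
  [38, 25, 4] -> [4, 25, 38] -> [4, 25, 38] -> [20, 125, 190] -> [20, 190]
  [-19, 48, 30, 10, 7, -2, -34] -> [-34, -2, 7, 10, 30, 48, -19] -> [-34, -19, -2, 7, 10, 30, 48] -> [-170, -95, -10, 35, 50, 150, 240] -> [-170, -10, 50, 150, 240]
  [42, 1, -21, 11, 12, 30, -17, 20] -> [20, -17, 30, 12, 11, -21, 1, 42] -> [-21, -17, 1, 11, 12, 20, 30, 42] -> [-105, -85, 5, 55, 60, 100, 150, 210] -> [60, 100, 150, 210]
  [11, 34, -3, 1, -34, 21, -2, -37, 4] -> [4, -37, -2, 21, -34, 1, -3, 34, 11] -> [-37, -34, -3, -2, 1, 4, 11, 21, 34] -> [-185, -170, -15, -10, 5, 20, 55, 105, 170] -> [-170, -10, 20, 170]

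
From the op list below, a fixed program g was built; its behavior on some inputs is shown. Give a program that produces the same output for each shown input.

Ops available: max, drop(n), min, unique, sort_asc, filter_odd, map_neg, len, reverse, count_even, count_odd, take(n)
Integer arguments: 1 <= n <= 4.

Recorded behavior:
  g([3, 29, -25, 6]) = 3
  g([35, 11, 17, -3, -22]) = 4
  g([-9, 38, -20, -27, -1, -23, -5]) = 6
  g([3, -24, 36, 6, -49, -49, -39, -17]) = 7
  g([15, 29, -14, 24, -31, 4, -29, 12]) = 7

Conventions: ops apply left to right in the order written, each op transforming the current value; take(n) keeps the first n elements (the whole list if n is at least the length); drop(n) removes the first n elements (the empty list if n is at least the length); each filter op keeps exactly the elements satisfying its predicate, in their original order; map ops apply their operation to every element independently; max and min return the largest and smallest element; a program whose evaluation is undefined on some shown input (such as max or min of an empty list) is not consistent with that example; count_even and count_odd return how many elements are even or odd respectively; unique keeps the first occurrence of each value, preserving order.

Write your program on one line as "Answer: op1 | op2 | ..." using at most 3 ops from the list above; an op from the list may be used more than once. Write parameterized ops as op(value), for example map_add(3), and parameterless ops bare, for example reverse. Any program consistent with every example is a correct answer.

drop(1) | len

Check, running the answer program on each example:
  [3, 29, -25, 6] -> [29, -25, 6] -> 3
  [35, 11, 17, -3, -22] -> [11, 17, -3, -22] -> 4
  [-9, 38, -20, -27, -1, -23, -5] -> [38, -20, -27, -1, -23, -5] -> 6
  [3, -24, 36, 6, -49, -49, -39, -17] -> [-24, 36, 6, -49, -49, -39, -17] -> 7
  [15, 29, -14, 24, -31, 4, -29, 12] -> [29, -14, 24, -31, 4, -29, 12] -> 7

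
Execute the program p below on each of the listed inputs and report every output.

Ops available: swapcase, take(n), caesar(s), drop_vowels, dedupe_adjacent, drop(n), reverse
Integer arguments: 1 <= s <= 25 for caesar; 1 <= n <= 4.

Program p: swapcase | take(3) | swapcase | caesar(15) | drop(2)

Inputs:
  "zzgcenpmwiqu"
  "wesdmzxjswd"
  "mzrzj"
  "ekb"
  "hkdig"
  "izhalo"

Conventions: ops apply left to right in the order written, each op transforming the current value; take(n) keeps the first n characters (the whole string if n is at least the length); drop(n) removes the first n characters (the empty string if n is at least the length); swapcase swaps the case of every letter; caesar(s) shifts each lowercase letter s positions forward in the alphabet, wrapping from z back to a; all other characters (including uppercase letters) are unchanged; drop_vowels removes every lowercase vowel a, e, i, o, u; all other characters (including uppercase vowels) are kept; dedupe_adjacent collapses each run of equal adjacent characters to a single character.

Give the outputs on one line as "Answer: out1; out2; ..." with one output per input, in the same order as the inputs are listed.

"v"; "h"; "g"; "q"; "s"; "w"

Execution, op by op:
  "zzgcenpmwiqu" -> "ZZGCENPMWIQU" -> "ZZG" -> "zzg" -> "oov" -> "v"
  "wesdmzxjswd" -> "WESDMZXJSWD" -> "WES" -> "wes" -> "lth" -> "h"
  "mzrzj" -> "MZRZJ" -> "MZR" -> "mzr" -> "bog" -> "g"
  "ekb" -> "EKB" -> "EKB" -> "ekb" -> "tzq" -> "q"
  "hkdig" -> "HKDIG" -> "HKD" -> "hkd" -> "wzs" -> "s"
  "izhalo" -> "IZHALO" -> "IZH" -> "izh" -> "xow" -> "w"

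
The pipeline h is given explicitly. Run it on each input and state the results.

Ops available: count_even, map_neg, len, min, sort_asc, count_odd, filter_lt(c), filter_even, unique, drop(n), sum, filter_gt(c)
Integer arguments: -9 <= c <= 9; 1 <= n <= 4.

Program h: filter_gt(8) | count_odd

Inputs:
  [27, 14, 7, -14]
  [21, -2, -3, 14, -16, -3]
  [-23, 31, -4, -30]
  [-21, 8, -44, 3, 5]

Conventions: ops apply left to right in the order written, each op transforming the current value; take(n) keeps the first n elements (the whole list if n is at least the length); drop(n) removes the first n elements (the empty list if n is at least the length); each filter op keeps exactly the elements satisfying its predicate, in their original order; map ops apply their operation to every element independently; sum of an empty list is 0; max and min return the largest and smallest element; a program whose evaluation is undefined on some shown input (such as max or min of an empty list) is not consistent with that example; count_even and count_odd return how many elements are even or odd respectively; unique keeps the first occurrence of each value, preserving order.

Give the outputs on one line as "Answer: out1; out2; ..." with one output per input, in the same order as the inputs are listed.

1; 1; 1; 0

Execution, op by op:
  [27, 14, 7, -14] -> [27, 14] -> 1
  [21, -2, -3, 14, -16, -3] -> [21, 14] -> 1
  [-23, 31, -4, -30] -> [31] -> 1
  [-21, 8, -44, 3, 5] -> [] -> 0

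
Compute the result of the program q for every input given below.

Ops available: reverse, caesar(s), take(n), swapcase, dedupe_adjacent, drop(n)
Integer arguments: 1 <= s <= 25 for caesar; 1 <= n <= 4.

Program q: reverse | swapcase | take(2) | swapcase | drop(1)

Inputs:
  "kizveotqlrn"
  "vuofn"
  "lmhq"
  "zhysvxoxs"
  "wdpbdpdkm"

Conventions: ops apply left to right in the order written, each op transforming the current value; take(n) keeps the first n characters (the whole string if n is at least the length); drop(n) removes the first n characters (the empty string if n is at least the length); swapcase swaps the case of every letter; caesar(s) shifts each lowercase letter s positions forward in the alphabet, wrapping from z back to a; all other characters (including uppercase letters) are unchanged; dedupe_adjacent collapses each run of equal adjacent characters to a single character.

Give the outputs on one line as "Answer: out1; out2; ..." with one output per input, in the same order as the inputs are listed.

Execution, op by op:
  "kizveotqlrn" -> "nrlqtoevzik" -> "NRLQTOEVZIK" -> "NR" -> "nr" -> "r"
  "vuofn" -> "nfouv" -> "NFOUV" -> "NF" -> "nf" -> "f"
  "lmhq" -> "qhml" -> "QHML" -> "QH" -> "qh" -> "h"
  "zhysvxoxs" -> "sxoxvsyhz" -> "SXOXVSYHZ" -> "SX" -> "sx" -> "x"
  "wdpbdpdkm" -> "mkdpdbpdw" -> "MKDPDBPDW" -> "MK" -> "mk" -> "k"

"r"; "f"; "h"; "x"; "k"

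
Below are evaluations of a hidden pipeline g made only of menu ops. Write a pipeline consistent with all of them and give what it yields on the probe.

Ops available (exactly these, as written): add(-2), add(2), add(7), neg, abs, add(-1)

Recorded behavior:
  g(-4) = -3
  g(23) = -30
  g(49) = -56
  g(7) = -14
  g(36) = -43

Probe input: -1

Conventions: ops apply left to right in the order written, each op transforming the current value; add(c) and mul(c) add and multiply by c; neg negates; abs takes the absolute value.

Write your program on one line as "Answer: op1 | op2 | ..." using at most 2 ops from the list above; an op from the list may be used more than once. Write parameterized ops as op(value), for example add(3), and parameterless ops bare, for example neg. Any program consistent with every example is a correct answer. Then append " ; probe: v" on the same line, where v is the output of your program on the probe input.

add(7) | neg ; probe: -6

Check, running the answer program on each example:
  -4 -> 3 -> -3
  23 -> 30 -> -30
  49 -> 56 -> -56
  7 -> 14 -> -14
  36 -> 43 -> -43
  probe: -1 -> 6 -> -6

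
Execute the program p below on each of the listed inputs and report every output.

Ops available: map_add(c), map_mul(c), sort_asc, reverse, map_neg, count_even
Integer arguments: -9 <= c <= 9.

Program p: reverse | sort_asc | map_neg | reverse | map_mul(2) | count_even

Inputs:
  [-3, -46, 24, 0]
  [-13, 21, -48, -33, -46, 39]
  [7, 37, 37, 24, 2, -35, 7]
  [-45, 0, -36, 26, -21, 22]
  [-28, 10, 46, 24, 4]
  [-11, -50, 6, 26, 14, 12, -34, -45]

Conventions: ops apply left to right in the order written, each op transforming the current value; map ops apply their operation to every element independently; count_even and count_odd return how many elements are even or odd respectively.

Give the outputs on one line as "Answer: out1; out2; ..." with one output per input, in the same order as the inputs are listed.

4; 6; 7; 6; 5; 8

Execution, op by op:
  [-3, -46, 24, 0] -> [0, 24, -46, -3] -> [-46, -3, 0, 24] -> [46, 3, 0, -24] -> [-24, 0, 3, 46] -> [-48, 0, 6, 92] -> 4
  [-13, 21, -48, -33, -46, 39] -> [39, -46, -33, -48, 21, -13] -> [-48, -46, -33, -13, 21, 39] -> [48, 46, 33, 13, -21, -39] -> [-39, -21, 13, 33, 46, 48] -> [-78, -42, 26, 66, 92, 96] -> 6
  [7, 37, 37, 24, 2, -35, 7] -> [7, -35, 2, 24, 37, 37, 7] -> [-35, 2, 7, 7, 24, 37, 37] -> [35, -2, -7, -7, -24, -37, -37] -> [-37, -37, -24, -7, -7, -2, 35] -> [-74, -74, -48, -14, -14, -4, 70] -> 7
  [-45, 0, -36, 26, -21, 22] -> [22, -21, 26, -36, 0, -45] -> [-45, -36, -21, 0, 22, 26] -> [45, 36, 21, 0, -22, -26] -> [-26, -22, 0, 21, 36, 45] -> [-52, -44, 0, 42, 72, 90] -> 6
  [-28, 10, 46, 24, 4] -> [4, 24, 46, 10, -28] -> [-28, 4, 10, 24, 46] -> [28, -4, -10, -24, -46] -> [-46, -24, -10, -4, 28] -> [-92, -48, -20, -8, 56] -> 5
  [-11, -50, 6, 26, 14, 12, -34, -45] -> [-45, -34, 12, 14, 26, 6, -50, -11] -> [-50, -45, -34, -11, 6, 12, 14, 26] -> [50, 45, 34, 11, -6, -12, -14, -26] -> [-26, -14, -12, -6, 11, 34, 45, 50] -> [-52, -28, -24, -12, 22, 68, 90, 100] -> 8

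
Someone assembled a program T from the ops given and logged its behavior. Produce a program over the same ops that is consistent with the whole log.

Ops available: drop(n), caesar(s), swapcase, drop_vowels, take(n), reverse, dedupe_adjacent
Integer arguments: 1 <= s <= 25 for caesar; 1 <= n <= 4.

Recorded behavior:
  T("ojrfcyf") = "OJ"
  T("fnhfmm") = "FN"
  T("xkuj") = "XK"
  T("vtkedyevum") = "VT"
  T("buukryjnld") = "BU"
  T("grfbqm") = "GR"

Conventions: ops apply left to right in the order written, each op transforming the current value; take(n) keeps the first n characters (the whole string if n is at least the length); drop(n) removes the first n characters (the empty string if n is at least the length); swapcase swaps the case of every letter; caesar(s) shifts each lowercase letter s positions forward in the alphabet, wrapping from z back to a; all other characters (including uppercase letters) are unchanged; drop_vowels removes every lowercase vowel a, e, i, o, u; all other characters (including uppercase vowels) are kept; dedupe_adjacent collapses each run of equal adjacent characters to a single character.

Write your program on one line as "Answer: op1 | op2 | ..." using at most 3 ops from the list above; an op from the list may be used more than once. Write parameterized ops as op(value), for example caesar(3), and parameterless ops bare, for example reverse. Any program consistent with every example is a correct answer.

take(3) | swapcase | take(2)

Check, running the answer program on each example:
  "ojrfcyf" -> "ojr" -> "OJR" -> "OJ"
  "fnhfmm" -> "fnh" -> "FNH" -> "FN"
  "xkuj" -> "xku" -> "XKU" -> "XK"
  "vtkedyevum" -> "vtk" -> "VTK" -> "VT"
  "buukryjnld" -> "buu" -> "BUU" -> "BU"
  "grfbqm" -> "grf" -> "GRF" -> "GR"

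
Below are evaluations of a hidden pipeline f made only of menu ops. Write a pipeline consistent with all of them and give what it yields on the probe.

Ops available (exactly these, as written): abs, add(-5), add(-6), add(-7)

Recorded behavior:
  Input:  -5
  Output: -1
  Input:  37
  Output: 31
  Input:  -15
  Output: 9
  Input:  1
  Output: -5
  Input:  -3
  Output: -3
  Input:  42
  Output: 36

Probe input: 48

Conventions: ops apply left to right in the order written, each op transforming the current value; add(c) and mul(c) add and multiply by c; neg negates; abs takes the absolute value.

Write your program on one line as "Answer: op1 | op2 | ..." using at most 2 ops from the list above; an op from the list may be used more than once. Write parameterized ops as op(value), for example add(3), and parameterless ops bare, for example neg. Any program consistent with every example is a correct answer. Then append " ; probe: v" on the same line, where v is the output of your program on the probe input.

abs | add(-6) ; probe: 42

Check, running the answer program on each example:
  -5 -> 5 -> -1
  37 -> 37 -> 31
  -15 -> 15 -> 9
  1 -> 1 -> -5
  -3 -> 3 -> -3
  42 -> 42 -> 36
  probe: 48 -> 48 -> 42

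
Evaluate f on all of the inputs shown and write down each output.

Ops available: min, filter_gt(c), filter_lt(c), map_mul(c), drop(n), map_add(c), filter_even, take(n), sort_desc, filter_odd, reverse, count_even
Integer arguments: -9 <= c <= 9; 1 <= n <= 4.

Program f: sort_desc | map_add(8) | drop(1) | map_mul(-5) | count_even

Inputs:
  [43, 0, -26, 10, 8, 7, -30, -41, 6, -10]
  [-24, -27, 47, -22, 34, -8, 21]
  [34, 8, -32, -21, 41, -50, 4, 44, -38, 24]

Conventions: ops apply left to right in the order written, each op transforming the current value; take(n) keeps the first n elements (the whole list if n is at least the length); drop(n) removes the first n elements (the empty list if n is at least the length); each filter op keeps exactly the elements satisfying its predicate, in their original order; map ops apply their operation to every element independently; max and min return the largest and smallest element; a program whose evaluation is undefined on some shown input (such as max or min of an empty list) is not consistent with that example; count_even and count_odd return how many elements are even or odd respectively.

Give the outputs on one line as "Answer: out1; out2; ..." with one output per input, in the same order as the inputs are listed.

7; 4; 7

Execution, op by op:
  [43, 0, -26, 10, 8, 7, -30, -41, 6, -10] -> [43, 10, 8, 7, 6, 0, -10, -26, -30, -41] -> [51, 18, 16, 15, 14, 8, -2, -18, -22, -33] -> [18, 16, 15, 14, 8, -2, -18, -22, -33] -> [-90, -80, -75, -70, -40, 10, 90, 110, 165] -> 7
  [-24, -27, 47, -22, 34, -8, 21] -> [47, 34, 21, -8, -22, -24, -27] -> [55, 42, 29, 0, -14, -16, -19] -> [42, 29, 0, -14, -16, -19] -> [-210, -145, 0, 70, 80, 95] -> 4
  [34, 8, -32, -21, 41, -50, 4, 44, -38, 24] -> [44, 41, 34, 24, 8, 4, -21, -32, -38, -50] -> [52, 49, 42, 32, 16, 12, -13, -24, -30, -42] -> [49, 42, 32, 16, 12, -13, -24, -30, -42] -> [-245, -210, -160, -80, -60, 65, 120, 150, 210] -> 7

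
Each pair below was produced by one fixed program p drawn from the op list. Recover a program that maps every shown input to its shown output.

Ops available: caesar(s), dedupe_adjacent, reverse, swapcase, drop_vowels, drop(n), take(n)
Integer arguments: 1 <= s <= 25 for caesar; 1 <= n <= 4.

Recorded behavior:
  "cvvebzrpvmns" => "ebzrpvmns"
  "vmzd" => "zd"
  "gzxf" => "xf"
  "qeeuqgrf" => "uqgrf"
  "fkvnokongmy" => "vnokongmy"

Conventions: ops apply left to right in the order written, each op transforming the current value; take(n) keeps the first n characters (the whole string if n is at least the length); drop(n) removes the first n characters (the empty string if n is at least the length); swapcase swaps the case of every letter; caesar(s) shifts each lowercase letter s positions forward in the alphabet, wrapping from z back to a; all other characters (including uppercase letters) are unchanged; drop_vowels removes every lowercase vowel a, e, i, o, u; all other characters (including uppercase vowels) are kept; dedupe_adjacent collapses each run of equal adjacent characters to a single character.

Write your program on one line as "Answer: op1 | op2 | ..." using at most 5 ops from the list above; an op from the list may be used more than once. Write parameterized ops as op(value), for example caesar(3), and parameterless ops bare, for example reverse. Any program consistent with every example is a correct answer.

reverse | dedupe_adjacent | reverse | drop(2)

Check, running the answer program on each example:
  "cvvebzrpvmns" -> "snmvprzbevvc" -> "snmvprzbevc" -> "cvebzrpvmns" -> "ebzrpvmns"
  "vmzd" -> "dzmv" -> "dzmv" -> "vmzd" -> "zd"
  "gzxf" -> "fxzg" -> "fxzg" -> "gzxf" -> "xf"
  "qeeuqgrf" -> "frgqueeq" -> "frgqueq" -> "qeuqgrf" -> "uqgrf"
  "fkvnokongmy" -> "ymgnokonvkf" -> "ymgnokonvkf" -> "fkvnokongmy" -> "vnokongmy"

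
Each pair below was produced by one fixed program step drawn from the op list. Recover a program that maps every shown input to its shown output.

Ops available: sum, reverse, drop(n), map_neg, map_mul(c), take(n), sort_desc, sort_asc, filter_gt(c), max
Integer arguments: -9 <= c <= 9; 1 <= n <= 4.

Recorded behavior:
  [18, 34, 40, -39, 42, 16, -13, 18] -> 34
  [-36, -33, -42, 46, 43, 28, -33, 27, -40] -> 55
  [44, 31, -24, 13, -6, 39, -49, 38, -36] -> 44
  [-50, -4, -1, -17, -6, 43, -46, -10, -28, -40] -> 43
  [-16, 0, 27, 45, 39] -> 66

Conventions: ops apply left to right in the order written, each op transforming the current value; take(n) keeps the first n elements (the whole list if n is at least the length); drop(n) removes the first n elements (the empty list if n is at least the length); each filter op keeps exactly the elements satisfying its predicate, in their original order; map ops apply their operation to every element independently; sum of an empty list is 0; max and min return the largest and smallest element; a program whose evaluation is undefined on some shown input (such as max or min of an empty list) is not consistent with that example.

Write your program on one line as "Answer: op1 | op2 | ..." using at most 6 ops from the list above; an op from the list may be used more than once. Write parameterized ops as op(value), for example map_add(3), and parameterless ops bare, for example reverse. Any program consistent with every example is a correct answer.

filter_gt(-4) | filter_gt(2) | sort_asc | take(2) | sum

Check, running the answer program on each example:
  [18, 34, 40, -39, 42, 16, -13, 18] -> [18, 34, 40, 42, 16, 18] -> [18, 34, 40, 42, 16, 18] -> [16, 18, 18, 34, 40, 42] -> [16, 18] -> 34
  [-36, -33, -42, 46, 43, 28, -33, 27, -40] -> [46, 43, 28, 27] -> [46, 43, 28, 27] -> [27, 28, 43, 46] -> [27, 28] -> 55
  [44, 31, -24, 13, -6, 39, -49, 38, -36] -> [44, 31, 13, 39, 38] -> [44, 31, 13, 39, 38] -> [13, 31, 38, 39, 44] -> [13, 31] -> 44
  [-50, -4, -1, -17, -6, 43, -46, -10, -28, -40] -> [-1, 43] -> [43] -> [43] -> [43] -> 43
  [-16, 0, 27, 45, 39] -> [0, 27, 45, 39] -> [27, 45, 39] -> [27, 39, 45] -> [27, 39] -> 66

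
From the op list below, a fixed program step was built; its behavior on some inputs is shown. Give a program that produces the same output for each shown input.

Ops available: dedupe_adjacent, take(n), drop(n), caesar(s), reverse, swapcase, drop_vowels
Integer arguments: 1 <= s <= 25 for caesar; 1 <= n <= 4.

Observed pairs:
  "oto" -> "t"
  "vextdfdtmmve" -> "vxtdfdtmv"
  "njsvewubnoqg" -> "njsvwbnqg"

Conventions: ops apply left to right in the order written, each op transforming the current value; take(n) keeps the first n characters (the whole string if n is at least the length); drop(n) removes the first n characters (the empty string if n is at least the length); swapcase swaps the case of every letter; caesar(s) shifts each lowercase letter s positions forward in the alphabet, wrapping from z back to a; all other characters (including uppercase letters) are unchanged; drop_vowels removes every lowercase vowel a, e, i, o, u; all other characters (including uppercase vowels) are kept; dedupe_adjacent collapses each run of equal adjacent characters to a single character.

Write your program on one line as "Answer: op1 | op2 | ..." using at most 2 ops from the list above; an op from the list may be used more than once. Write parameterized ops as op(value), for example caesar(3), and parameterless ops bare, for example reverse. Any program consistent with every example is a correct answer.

drop_vowels | dedupe_adjacent

Check, running the answer program on each example:
  "oto" -> "t" -> "t"
  "vextdfdtmmve" -> "vxtdfdtmmv" -> "vxtdfdtmv"
  "njsvewubnoqg" -> "njsvwbnqg" -> "njsvwbnqg"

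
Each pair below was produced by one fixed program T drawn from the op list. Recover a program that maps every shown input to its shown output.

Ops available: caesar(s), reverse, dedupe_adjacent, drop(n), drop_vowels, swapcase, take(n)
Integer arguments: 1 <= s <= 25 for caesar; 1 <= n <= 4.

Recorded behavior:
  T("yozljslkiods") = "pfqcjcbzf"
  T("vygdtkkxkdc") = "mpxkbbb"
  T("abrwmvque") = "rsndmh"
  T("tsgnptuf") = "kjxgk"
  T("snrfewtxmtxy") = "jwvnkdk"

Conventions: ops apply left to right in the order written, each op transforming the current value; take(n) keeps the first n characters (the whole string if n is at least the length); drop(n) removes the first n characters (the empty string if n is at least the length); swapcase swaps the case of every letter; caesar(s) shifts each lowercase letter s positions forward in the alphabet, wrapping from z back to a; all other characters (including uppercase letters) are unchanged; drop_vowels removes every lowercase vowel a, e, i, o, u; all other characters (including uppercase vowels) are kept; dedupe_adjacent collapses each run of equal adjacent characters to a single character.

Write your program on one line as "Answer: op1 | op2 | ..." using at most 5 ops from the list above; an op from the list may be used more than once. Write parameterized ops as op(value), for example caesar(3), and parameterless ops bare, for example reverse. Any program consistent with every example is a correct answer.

reverse | caesar(17) | drop(2) | drop_vowels | reverse

Check, running the answer program on each example:
  "yozljslkiods" -> "sdoiklsjlzoy" -> "jufzbcjacqfp" -> "fzbcjacqfp" -> "fzbcjcqfp" -> "pfqcjcbzf"
  "vygdtkkxkdc" -> "cdkxkktdgyv" -> "tubobbkuxpm" -> "bobbkuxpm" -> "bbbkxpm" -> "mpxkbbb"
  "abrwmvque" -> "euqvmwrba" -> "vlhmdnisr" -> "hmdnisr" -> "hmdnsr" -> "rsndmh"
  "tsgnptuf" -> "futpngst" -> "wlkgexjk" -> "kgexjk" -> "kgxjk" -> "kjxgk"
  "snrfewtxmtxy" -> "yxtmxtwefrns" -> "pokdoknvwiej" -> "kdoknvwiej" -> "kdknvwj" -> "jwvnkdk"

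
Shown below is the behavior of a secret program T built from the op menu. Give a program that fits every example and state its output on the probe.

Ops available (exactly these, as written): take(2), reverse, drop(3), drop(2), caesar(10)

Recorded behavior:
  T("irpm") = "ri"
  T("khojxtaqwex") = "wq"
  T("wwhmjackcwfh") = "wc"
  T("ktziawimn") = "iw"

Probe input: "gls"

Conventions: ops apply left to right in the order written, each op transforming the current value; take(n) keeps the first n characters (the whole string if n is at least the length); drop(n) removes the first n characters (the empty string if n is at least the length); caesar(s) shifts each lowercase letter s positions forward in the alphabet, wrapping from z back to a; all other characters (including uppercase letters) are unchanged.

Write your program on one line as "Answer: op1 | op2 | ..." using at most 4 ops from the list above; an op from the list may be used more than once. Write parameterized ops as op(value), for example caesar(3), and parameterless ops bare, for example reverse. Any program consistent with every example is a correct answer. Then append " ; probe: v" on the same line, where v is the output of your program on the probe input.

reverse | drop(2) | take(2) ; probe: "g"

Check, running the answer program on each example:
  "irpm" -> "mpri" -> "ri" -> "ri"
  "khojxtaqwex" -> "xewqatxjohk" -> "wqatxjohk" -> "wq"
  "wwhmjackcwfh" -> "hfwckcajmhww" -> "wckcajmhww" -> "wc"
  "ktziawimn" -> "nmiwaiztk" -> "iwaiztk" -> "iw"
  probe: "gls" -> "slg" -> "g" -> "g"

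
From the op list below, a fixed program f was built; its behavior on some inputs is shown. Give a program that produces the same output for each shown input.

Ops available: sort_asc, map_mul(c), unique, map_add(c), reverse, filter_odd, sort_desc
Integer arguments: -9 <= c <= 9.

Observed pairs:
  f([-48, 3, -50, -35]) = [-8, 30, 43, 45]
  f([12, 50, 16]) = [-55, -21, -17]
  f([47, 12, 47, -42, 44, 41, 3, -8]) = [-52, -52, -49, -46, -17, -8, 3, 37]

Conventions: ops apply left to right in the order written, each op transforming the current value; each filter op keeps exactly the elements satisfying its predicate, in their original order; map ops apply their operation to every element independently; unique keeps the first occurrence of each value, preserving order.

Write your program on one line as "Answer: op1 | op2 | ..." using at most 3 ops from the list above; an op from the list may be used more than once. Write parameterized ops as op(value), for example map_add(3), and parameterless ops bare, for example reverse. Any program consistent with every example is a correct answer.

sort_desc | map_add(5) | map_mul(-1)

Check, running the answer program on each example:
  [-48, 3, -50, -35] -> [3, -35, -48, -50] -> [8, -30, -43, -45] -> [-8, 30, 43, 45]
  [12, 50, 16] -> [50, 16, 12] -> [55, 21, 17] -> [-55, -21, -17]
  [47, 12, 47, -42, 44, 41, 3, -8] -> [47, 47, 44, 41, 12, 3, -8, -42] -> [52, 52, 49, 46, 17, 8, -3, -37] -> [-52, -52, -49, -46, -17, -8, 3, 37]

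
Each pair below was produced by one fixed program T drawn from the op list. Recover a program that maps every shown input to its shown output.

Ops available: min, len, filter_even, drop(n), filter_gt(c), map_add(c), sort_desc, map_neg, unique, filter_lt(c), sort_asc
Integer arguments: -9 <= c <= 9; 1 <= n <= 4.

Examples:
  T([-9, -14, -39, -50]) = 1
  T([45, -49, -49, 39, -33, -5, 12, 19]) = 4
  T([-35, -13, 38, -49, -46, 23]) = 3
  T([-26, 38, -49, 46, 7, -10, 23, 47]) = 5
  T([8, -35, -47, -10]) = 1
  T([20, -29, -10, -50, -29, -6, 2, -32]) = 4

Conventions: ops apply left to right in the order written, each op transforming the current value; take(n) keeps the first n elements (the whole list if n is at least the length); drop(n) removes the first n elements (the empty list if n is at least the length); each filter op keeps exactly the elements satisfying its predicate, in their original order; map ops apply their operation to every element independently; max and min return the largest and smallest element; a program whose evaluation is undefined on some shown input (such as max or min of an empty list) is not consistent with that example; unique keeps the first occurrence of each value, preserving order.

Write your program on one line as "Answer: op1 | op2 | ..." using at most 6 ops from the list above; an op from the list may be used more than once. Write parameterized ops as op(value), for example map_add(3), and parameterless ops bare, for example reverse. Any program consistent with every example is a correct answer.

sort_desc | drop(3) | unique | map_neg | len

Check, running the answer program on each example:
  [-9, -14, -39, -50] -> [-9, -14, -39, -50] -> [-50] -> [-50] -> [50] -> 1
  [45, -49, -49, 39, -33, -5, 12, 19] -> [45, 39, 19, 12, -5, -33, -49, -49] -> [12, -5, -33, -49, -49] -> [12, -5, -33, -49] -> [-12, 5, 33, 49] -> 4
  [-35, -13, 38, -49, -46, 23] -> [38, 23, -13, -35, -46, -49] -> [-35, -46, -49] -> [-35, -46, -49] -> [35, 46, 49] -> 3
  [-26, 38, -49, 46, 7, -10, 23, 47] -> [47, 46, 38, 23, 7, -10, -26, -49] -> [23, 7, -10, -26, -49] -> [23, 7, -10, -26, -49] -> [-23, -7, 10, 26, 49] -> 5
  [8, -35, -47, -10] -> [8, -10, -35, -47] -> [-47] -> [-47] -> [47] -> 1
  [20, -29, -10, -50, -29, -6, 2, -32] -> [20, 2, -6, -10, -29, -29, -32, -50] -> [-10, -29, -29, -32, -50] -> [-10, -29, -32, -50] -> [10, 29, 32, 50] -> 4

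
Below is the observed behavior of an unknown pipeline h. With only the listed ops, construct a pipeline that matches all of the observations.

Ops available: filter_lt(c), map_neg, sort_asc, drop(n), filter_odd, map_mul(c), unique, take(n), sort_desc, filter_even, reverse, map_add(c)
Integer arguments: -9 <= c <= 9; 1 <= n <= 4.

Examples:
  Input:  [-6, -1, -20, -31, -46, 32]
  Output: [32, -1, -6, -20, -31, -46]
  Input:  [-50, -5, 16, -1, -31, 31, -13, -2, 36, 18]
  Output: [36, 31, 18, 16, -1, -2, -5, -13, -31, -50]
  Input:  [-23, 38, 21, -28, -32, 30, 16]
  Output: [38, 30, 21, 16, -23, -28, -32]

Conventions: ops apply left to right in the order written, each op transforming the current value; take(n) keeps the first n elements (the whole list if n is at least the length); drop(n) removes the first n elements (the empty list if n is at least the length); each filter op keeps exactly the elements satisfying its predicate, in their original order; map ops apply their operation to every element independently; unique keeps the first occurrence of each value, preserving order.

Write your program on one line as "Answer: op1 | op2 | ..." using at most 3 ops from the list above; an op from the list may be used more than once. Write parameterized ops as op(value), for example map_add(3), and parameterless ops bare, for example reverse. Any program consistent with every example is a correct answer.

sort_asc | reverse

Check, running the answer program on each example:
  [-6, -1, -20, -31, -46, 32] -> [-46, -31, -20, -6, -1, 32] -> [32, -1, -6, -20, -31, -46]
  [-50, -5, 16, -1, -31, 31, -13, -2, 36, 18] -> [-50, -31, -13, -5, -2, -1, 16, 18, 31, 36] -> [36, 31, 18, 16, -1, -2, -5, -13, -31, -50]
  [-23, 38, 21, -28, -32, 30, 16] -> [-32, -28, -23, 16, 21, 30, 38] -> [38, 30, 21, 16, -23, -28, -32]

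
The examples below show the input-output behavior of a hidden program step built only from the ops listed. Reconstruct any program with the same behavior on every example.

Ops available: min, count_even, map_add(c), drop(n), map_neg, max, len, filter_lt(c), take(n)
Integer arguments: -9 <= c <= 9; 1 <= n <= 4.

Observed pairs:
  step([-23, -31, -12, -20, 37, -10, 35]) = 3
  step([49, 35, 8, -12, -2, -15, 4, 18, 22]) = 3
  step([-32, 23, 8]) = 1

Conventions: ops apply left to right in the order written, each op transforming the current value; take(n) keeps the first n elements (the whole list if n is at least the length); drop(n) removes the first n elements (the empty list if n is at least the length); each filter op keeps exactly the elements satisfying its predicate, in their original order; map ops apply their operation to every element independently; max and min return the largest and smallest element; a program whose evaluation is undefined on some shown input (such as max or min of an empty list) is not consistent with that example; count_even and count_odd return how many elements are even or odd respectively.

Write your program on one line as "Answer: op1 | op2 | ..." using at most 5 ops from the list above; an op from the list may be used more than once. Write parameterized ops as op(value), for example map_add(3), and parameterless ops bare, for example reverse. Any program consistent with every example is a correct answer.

drop(2) | map_neg | take(4) | count_even

Check, running the answer program on each example:
  [-23, -31, -12, -20, 37, -10, 35] -> [-12, -20, 37, -10, 35] -> [12, 20, -37, 10, -35] -> [12, 20, -37, 10] -> 3
  [49, 35, 8, -12, -2, -15, 4, 18, 22] -> [8, -12, -2, -15, 4, 18, 22] -> [-8, 12, 2, 15, -4, -18, -22] -> [-8, 12, 2, 15] -> 3
  [-32, 23, 8] -> [8] -> [-8] -> [-8] -> 1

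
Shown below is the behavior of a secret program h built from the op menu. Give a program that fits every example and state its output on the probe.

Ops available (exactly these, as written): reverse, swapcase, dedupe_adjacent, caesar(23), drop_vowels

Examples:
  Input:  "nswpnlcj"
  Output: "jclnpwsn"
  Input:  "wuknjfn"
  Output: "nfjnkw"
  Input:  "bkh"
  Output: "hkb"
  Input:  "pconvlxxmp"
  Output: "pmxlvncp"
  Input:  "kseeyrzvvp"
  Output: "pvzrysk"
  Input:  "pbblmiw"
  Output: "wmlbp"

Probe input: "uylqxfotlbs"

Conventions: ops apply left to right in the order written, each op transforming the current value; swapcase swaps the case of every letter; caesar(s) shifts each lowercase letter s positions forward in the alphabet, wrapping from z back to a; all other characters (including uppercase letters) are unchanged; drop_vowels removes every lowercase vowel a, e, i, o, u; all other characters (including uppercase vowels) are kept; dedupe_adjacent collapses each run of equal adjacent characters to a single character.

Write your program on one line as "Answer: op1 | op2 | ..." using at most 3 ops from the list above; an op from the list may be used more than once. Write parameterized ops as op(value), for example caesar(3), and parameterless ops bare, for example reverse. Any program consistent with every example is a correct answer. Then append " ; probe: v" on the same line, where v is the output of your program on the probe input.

dedupe_adjacent | reverse | drop_vowels ; probe: "sbltfxqly"

Check, running the answer program on each example:
  "nswpnlcj" -> "nswpnlcj" -> "jclnpwsn" -> "jclnpwsn"
  "wuknjfn" -> "wuknjfn" -> "nfjnkuw" -> "nfjnkw"
  "bkh" -> "bkh" -> "hkb" -> "hkb"
  "pconvlxxmp" -> "pconvlxmp" -> "pmxlvnocp" -> "pmxlvncp"
  "kseeyrzvvp" -> "kseyrzvp" -> "pvzryesk" -> "pvzrysk"
  "pbblmiw" -> "pblmiw" -> "wimlbp" -> "wmlbp"
  probe: "uylqxfotlbs" -> "uylqxfotlbs" -> "sbltofxqlyu" -> "sbltfxqly"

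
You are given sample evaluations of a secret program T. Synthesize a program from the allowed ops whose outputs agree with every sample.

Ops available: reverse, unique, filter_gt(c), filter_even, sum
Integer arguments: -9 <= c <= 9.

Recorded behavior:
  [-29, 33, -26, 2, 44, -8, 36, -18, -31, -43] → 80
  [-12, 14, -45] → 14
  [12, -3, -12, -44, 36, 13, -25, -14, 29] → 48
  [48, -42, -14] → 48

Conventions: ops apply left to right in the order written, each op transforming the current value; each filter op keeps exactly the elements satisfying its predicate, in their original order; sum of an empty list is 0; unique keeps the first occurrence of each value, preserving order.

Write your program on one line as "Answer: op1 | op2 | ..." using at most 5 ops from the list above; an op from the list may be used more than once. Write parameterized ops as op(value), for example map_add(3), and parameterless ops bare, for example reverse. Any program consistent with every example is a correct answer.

reverse | filter_gt(-4) | filter_gt(6) | filter_even | sum

Check, running the answer program on each example:
  [-29, 33, -26, 2, 44, -8, 36, -18, -31, -43] -> [-43, -31, -18, 36, -8, 44, 2, -26, 33, -29] -> [36, 44, 2, 33] -> [36, 44, 33] -> [36, 44] -> 80
  [-12, 14, -45] -> [-45, 14, -12] -> [14] -> [14] -> [14] -> 14
  [12, -3, -12, -44, 36, 13, -25, -14, 29] -> [29, -14, -25, 13, 36, -44, -12, -3, 12] -> [29, 13, 36, -3, 12] -> [29, 13, 36, 12] -> [36, 12] -> 48
  [48, -42, -14] -> [-14, -42, 48] -> [48] -> [48] -> [48] -> 48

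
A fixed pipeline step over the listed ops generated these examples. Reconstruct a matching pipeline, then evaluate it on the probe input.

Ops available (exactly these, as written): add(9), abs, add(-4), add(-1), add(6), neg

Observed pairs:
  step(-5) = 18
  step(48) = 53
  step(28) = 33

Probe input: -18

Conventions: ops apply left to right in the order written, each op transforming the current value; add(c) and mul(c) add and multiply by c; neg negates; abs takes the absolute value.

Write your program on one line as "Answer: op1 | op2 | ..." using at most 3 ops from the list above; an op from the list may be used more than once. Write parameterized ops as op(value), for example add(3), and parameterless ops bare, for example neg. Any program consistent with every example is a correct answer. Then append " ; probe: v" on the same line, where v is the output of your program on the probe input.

add(-4) | abs | add(9) ; probe: 31

Check, running the answer program on each example:
  -5 -> -9 -> 9 -> 18
  48 -> 44 -> 44 -> 53
  28 -> 24 -> 24 -> 33
  probe: -18 -> -22 -> 22 -> 31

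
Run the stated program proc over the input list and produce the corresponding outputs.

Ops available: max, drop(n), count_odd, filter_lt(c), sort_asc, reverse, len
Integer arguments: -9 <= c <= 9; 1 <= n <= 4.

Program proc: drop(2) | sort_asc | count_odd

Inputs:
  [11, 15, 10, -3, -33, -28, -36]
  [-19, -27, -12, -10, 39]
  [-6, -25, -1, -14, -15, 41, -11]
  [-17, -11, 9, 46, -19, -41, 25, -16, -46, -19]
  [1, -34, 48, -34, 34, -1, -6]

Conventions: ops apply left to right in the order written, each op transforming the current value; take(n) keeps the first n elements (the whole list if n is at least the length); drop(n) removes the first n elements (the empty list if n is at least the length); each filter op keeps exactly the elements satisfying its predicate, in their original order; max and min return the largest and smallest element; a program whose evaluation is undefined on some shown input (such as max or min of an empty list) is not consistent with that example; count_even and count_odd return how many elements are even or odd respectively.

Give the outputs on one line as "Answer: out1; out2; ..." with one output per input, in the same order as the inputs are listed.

Execution, op by op:
  [11, 15, 10, -3, -33, -28, -36] -> [10, -3, -33, -28, -36] -> [-36, -33, -28, -3, 10] -> 2
  [-19, -27, -12, -10, 39] -> [-12, -10, 39] -> [-12, -10, 39] -> 1
  [-6, -25, -1, -14, -15, 41, -11] -> [-1, -14, -15, 41, -11] -> [-15, -14, -11, -1, 41] -> 4
  [-17, -11, 9, 46, -19, -41, 25, -16, -46, -19] -> [9, 46, -19, -41, 25, -16, -46, -19] -> [-46, -41, -19, -19, -16, 9, 25, 46] -> 5
  [1, -34, 48, -34, 34, -1, -6] -> [48, -34, 34, -1, -6] -> [-34, -6, -1, 34, 48] -> 1

2; 1; 4; 5; 1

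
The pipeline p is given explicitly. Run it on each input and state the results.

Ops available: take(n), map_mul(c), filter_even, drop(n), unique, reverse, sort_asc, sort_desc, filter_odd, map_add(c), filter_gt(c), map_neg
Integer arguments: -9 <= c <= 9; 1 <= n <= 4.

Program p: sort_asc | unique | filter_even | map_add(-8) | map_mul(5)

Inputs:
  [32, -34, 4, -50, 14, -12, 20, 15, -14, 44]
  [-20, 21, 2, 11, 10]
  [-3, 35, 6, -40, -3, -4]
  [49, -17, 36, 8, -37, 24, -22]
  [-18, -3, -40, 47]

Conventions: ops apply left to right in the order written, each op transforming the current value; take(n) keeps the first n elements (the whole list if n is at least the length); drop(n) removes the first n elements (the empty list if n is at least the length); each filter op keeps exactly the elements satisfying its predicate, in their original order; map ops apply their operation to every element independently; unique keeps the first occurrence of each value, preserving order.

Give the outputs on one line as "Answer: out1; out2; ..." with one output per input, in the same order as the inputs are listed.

Execution, op by op:
  [32, -34, 4, -50, 14, -12, 20, 15, -14, 44] -> [-50, -34, -14, -12, 4, 14, 15, 20, 32, 44] -> [-50, -34, -14, -12, 4, 14, 15, 20, 32, 44] -> [-50, -34, -14, -12, 4, 14, 20, 32, 44] -> [-58, -42, -22, -20, -4, 6, 12, 24, 36] -> [-290, -210, -110, -100, -20, 30, 60, 120, 180]
  [-20, 21, 2, 11, 10] -> [-20, 2, 10, 11, 21] -> [-20, 2, 10, 11, 21] -> [-20, 2, 10] -> [-28, -6, 2] -> [-140, -30, 10]
  [-3, 35, 6, -40, -3, -4] -> [-40, -4, -3, -3, 6, 35] -> [-40, -4, -3, 6, 35] -> [-40, -4, 6] -> [-48, -12, -2] -> [-240, -60, -10]
  [49, -17, 36, 8, -37, 24, -22] -> [-37, -22, -17, 8, 24, 36, 49] -> [-37, -22, -17, 8, 24, 36, 49] -> [-22, 8, 24, 36] -> [-30, 0, 16, 28] -> [-150, 0, 80, 140]
  [-18, -3, -40, 47] -> [-40, -18, -3, 47] -> [-40, -18, -3, 47] -> [-40, -18] -> [-48, -26] -> [-240, -130]

[-290, -210, -110, -100, -20, 30, 60, 120, 180]; [-140, -30, 10]; [-240, -60, -10]; [-150, 0, 80, 140]; [-240, -130]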